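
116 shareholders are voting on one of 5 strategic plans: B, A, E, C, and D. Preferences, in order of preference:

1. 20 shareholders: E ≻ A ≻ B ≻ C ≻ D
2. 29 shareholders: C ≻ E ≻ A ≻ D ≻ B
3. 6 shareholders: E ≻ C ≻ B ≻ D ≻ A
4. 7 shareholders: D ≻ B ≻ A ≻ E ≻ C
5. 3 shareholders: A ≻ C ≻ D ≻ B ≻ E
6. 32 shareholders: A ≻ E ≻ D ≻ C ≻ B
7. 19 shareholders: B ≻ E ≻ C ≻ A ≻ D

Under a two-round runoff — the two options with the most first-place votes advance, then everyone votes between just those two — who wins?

A

Round 1 first-place votes: B 19, A 35, E 26, C 29, D 7.
A and C advance.
Runoff: A is preferred to C by 62 voters; C by 54.
A wins the runoff.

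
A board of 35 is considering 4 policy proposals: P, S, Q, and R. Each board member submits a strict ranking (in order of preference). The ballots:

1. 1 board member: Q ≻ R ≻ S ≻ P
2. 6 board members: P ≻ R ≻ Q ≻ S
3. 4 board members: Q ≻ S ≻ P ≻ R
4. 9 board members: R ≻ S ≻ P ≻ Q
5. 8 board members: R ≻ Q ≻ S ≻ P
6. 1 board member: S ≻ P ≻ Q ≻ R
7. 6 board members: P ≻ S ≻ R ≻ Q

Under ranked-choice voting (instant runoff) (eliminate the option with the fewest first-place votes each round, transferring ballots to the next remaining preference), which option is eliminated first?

Round 1: P 12, S 1, Q 5, R 17. Eliminate S.

S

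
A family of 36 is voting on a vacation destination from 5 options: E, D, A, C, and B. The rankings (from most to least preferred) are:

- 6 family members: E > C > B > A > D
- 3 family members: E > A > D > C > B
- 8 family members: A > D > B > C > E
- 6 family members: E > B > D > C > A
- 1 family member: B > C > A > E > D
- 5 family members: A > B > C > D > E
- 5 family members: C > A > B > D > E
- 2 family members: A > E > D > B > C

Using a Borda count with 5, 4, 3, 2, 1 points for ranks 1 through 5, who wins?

A

E: 6·5 + 3·5 + 8·1 + 6·5 + 1·2 + 5·1 + 5·1 + 2·4 = 103
D: 6·1 + 3·3 + 8·4 + 6·3 + 1·1 + 5·2 + 5·2 + 2·3 = 92
A: 6·2 + 3·4 + 8·5 + 6·1 + 1·3 + 5·5 + 5·4 + 2·5 = 128
C: 6·4 + 3·2 + 8·2 + 6·2 + 1·4 + 5·3 + 5·5 + 2·1 = 104
B: 6·3 + 3·1 + 8·3 + 6·4 + 1·5 + 5·4 + 5·3 + 2·2 = 113
A has the highest Borda score (128).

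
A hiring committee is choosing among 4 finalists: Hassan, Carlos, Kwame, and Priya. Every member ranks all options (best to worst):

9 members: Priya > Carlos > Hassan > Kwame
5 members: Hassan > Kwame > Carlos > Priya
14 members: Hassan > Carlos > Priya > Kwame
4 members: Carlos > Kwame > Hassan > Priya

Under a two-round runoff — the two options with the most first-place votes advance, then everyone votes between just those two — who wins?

Round 1 first-place votes: Hassan 19, Carlos 4, Kwame 0, Priya 9.
Hassan and Priya advance.
Runoff: Hassan is preferred to Priya by 23 voters; Priya by 9.
Hassan wins the runoff.

Hassan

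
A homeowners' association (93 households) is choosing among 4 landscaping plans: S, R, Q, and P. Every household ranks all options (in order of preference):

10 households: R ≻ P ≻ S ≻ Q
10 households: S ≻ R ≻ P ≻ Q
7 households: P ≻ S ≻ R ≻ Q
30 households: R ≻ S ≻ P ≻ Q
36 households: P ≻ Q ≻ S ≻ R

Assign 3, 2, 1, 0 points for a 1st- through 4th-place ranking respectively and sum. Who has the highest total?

S: 10·1 + 10·3 + 7·2 + 30·2 + 36·1 = 150
R: 10·3 + 10·2 + 7·1 + 30·3 + 36·0 = 147
Q: 10·0 + 10·0 + 7·0 + 30·0 + 36·2 = 72
P: 10·2 + 10·1 + 7·3 + 30·1 + 36·3 = 189
P has the highest Borda score (189).

P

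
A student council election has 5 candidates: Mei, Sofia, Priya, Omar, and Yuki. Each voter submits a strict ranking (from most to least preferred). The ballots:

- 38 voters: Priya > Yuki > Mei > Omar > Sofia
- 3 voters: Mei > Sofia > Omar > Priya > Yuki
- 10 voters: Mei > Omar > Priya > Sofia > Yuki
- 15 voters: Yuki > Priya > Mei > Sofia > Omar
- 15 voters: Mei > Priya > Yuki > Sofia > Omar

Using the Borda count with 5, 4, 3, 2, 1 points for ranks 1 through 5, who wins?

Mei: 38·3 + 3·5 + 10·5 + 15·3 + 15·5 = 299
Sofia: 38·1 + 3·4 + 10·2 + 15·2 + 15·2 = 130
Priya: 38·5 + 3·2 + 10·3 + 15·4 + 15·4 = 346
Omar: 38·2 + 3·3 + 10·4 + 15·1 + 15·1 = 155
Yuki: 38·4 + 3·1 + 10·1 + 15·5 + 15·3 = 285
Priya has the highest Borda score (346).

Priya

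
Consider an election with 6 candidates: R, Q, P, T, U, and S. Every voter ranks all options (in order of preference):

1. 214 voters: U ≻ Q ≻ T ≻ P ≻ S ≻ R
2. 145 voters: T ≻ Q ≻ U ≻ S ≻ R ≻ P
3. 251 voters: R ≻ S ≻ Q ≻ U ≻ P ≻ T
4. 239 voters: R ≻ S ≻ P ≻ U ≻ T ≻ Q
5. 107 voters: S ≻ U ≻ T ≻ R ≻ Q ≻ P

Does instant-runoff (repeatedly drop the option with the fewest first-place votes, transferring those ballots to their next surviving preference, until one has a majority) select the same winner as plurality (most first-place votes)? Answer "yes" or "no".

yes

Instant-runoff — R1 R 490, Q 0, P 0, T 145, U 214, S 107 (R winner). Winner: R.
Plurality — first-place votes: R 490, Q 0, P 0, T 145, U 214, S 107. Winner: R.
The two methods agree.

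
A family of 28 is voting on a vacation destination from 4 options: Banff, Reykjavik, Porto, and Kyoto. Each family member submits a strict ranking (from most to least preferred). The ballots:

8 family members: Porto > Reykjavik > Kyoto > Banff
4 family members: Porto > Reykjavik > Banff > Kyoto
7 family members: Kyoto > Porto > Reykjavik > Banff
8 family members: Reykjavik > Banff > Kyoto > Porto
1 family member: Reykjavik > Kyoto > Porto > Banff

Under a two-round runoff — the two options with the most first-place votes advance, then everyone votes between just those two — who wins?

Porto

Round 1 first-place votes: Banff 0, Reykjavik 9, Porto 12, Kyoto 7.
Porto and Reykjavik advance.
Runoff: Porto is preferred to Reykjavik by 19 voters; Reykjavik by 9.
Porto wins the runoff.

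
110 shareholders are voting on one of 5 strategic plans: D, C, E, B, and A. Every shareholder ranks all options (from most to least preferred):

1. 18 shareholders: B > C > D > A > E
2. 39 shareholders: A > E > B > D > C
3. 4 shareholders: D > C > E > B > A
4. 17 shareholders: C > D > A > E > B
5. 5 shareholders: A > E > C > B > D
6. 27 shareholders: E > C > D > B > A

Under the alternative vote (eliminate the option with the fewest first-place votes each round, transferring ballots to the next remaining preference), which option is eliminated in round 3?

E

Round 1: D 4, C 17, E 27, B 18, A 44. Eliminate D.
Round 2: C 21, E 27, B 18, A 44. Eliminate B.
Round 3: C 39, E 27, A 44. Eliminate E.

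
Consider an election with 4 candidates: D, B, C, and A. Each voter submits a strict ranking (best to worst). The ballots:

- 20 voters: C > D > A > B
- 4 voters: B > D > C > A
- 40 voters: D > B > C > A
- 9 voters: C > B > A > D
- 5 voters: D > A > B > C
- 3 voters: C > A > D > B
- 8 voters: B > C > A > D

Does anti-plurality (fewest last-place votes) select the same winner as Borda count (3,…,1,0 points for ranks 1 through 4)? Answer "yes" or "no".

no

Anti-plurality — last-place votes: D 17, B 23, C 5, A 44. Winner: C.
Borda — scores: D 186, B 139, C 156, A 53. Winner: D.
The two methods disagree.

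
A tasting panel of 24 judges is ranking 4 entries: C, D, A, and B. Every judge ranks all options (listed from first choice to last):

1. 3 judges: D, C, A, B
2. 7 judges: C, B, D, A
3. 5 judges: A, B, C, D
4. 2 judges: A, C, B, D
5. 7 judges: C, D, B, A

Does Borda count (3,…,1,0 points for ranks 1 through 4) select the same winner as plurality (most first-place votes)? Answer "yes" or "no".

Borda — scores: C 57, D 30, A 24, B 33. Winner: C.
Plurality — first-place votes: C 14, D 3, A 7, B 0. Winner: C.
The two methods agree.

yes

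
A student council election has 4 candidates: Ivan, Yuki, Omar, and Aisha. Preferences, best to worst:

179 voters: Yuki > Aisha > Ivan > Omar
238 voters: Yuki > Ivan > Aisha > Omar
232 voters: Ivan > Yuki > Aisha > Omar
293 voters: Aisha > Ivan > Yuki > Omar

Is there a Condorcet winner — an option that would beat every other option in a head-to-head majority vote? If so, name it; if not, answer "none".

Checking pairwise contests:
Aisha beats Ivan 472–470.
Ivan beats Yuki 525–417.
Ivan beats Omar 942–0.
Yuki beats Aisha 649–293.
Every option loses at least one head-to-head, so there is no Condorcet winner.

none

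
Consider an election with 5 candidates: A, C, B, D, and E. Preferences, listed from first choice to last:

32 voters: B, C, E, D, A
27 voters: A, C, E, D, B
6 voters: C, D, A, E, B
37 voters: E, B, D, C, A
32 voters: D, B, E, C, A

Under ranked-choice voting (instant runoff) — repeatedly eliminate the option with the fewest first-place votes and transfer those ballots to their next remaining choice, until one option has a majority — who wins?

E

Round 1: A 27, C 6, B 32, D 32, E 37. Eliminate C.
Round 2: A 27, B 32, D 38, E 37. Eliminate A.
Round 3: B 32, D 38, E 64. Eliminate B.
Round 4: D 38, E 96. E has a majority.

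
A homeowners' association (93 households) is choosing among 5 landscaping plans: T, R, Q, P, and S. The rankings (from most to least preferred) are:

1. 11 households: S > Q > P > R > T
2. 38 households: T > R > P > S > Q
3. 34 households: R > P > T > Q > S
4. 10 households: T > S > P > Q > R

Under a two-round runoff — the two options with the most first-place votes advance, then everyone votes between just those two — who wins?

T

Round 1 first-place votes: T 48, R 34, Q 0, P 0, S 11.
T and R advance.
Runoff: T is preferred to R by 48 voters; R by 45.
T wins the runoff.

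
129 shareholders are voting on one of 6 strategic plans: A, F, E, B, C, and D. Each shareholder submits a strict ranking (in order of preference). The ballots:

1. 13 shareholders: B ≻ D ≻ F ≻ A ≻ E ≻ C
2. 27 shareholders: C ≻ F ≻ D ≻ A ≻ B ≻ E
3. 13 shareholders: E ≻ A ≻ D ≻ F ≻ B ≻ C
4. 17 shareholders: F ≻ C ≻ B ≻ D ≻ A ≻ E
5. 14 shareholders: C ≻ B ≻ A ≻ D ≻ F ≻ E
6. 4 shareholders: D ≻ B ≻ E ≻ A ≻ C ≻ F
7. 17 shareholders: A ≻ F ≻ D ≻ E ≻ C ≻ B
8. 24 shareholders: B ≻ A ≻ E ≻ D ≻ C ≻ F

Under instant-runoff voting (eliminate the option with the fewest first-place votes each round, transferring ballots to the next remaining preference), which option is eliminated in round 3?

Round 1: A 17, F 17, E 13, B 37, C 41, D 4. Eliminate D.
Round 2: A 17, F 17, E 13, B 41, C 41. Eliminate E.
Round 3: A 30, F 17, B 41, C 41. Eliminate F.

F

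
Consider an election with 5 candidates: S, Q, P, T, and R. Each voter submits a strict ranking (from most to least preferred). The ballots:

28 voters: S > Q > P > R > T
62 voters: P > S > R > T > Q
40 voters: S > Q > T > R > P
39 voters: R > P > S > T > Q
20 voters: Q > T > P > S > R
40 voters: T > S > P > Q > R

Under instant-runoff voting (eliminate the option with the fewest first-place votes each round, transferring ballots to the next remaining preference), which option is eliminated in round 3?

Round 1: S 68, Q 20, P 62, T 40, R 39. Eliminate Q.
Round 2: S 68, P 62, T 60, R 39. Eliminate R.
Round 3: S 68, P 101, T 60. Eliminate T.

T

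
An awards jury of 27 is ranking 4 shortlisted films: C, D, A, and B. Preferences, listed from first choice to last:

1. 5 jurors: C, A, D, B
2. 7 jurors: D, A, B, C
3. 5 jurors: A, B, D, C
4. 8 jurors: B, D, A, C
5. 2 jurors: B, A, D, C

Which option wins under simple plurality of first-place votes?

B

First-place votes: C 5, D 7, A 5, B 10.
B has the most first-place votes.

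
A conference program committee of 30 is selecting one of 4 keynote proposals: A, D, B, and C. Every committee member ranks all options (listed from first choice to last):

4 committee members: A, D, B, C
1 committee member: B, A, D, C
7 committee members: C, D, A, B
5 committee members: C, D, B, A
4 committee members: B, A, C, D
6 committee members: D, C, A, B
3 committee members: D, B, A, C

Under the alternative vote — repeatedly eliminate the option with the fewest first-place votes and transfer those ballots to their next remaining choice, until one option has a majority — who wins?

C

Round 1: A 4, D 9, B 5, C 12. Eliminate A.
Round 2: D 13, B 5, C 12. Eliminate B.
Round 3: D 14, C 16. C has a majority.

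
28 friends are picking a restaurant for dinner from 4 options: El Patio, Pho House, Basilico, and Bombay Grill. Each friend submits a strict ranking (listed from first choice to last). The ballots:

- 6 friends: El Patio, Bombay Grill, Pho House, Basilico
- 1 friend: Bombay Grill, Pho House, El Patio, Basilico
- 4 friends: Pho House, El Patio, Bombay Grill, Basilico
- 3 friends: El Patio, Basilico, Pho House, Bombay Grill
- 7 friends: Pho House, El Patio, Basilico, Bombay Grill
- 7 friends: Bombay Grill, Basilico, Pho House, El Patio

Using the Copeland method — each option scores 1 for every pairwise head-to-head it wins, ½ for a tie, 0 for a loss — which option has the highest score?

Pho House

El Patio: beats Basilico and Bombay Grill; loses to Pho House → score 2.
Pho House: beats El Patio and Basilico; ties Bombay Grill → score 2.5.
Basilico: loses to El Patio, Pho House, and Bombay Grill → score 0.
Bombay Grill: beats Basilico; ties Pho House; loses to El Patio → score 1.5.
Pho House has the best pairwise record.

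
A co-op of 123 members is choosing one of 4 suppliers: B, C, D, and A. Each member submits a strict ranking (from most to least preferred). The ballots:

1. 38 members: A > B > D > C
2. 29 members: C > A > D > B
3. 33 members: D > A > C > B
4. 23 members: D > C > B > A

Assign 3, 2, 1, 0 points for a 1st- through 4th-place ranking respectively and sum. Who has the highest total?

B: 38·2 + 29·0 + 33·0 + 23·1 = 99
C: 38·0 + 29·3 + 33·1 + 23·2 = 166
D: 38·1 + 29·1 + 33·3 + 23·3 = 235
A: 38·3 + 29·2 + 33·2 + 23·0 = 238
A has the highest Borda score (238).

A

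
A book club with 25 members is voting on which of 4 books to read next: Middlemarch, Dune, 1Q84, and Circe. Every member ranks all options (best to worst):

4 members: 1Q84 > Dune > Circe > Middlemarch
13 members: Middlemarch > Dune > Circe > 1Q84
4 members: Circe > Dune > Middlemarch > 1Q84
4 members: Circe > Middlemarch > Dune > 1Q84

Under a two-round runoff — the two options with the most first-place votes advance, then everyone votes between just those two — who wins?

Middlemarch

Round 1 first-place votes: Middlemarch 13, Dune 0, 1Q84 4, Circe 8.
Middlemarch and Circe advance.
Runoff: Middlemarch is preferred to Circe by 13 voters; Circe by 12.
Middlemarch wins the runoff.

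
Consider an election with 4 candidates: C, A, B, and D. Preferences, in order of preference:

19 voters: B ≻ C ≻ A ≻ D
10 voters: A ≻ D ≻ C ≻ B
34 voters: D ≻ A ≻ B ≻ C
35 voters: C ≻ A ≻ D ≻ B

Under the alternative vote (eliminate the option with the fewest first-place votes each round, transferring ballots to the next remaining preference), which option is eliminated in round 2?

Round 1: C 35, A 10, B 19, D 34. Eliminate A.
Round 2: C 35, B 19, D 44. Eliminate B.

B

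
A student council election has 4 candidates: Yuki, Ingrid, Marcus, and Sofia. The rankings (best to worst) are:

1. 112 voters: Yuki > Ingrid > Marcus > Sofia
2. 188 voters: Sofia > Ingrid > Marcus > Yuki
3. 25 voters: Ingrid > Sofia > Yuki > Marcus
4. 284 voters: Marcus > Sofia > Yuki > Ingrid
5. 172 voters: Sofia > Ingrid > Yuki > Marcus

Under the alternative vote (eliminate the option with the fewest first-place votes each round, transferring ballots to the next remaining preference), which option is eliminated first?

Round 1: Yuki 112, Ingrid 25, Marcus 284, Sofia 360. Eliminate Ingrid.

Ingrid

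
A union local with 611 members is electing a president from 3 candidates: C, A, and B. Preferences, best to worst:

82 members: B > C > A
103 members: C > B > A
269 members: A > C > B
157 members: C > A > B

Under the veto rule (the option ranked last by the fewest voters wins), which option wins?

Last-place votes: C 0, A 185, B 426.
C is ranked last by the fewest voters, so C wins.

C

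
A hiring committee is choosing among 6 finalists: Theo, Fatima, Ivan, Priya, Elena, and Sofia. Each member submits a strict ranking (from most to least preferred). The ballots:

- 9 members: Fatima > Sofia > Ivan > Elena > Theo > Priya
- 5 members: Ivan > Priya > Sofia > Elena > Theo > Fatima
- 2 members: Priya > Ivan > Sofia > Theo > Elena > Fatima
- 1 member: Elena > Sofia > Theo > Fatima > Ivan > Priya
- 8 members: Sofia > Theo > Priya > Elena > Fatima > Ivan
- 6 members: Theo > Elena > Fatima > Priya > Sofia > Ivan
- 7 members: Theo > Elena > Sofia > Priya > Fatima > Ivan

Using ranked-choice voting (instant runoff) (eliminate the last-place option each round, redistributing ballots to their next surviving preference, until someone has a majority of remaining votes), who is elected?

Sofia

Round 1: Theo 13, Fatima 9, Ivan 5, Priya 2, Elena 1, Sofia 8. Eliminate Elena.
Round 2: Theo 13, Fatima 9, Ivan 5, Priya 2, Sofia 9. Eliminate Priya.
Round 3: Theo 13, Fatima 9, Ivan 7, Sofia 9. Eliminate Ivan.
Round 4: Theo 13, Fatima 9, Sofia 16. Eliminate Fatima.
Round 5: Theo 13, Sofia 25. Sofia has a majority.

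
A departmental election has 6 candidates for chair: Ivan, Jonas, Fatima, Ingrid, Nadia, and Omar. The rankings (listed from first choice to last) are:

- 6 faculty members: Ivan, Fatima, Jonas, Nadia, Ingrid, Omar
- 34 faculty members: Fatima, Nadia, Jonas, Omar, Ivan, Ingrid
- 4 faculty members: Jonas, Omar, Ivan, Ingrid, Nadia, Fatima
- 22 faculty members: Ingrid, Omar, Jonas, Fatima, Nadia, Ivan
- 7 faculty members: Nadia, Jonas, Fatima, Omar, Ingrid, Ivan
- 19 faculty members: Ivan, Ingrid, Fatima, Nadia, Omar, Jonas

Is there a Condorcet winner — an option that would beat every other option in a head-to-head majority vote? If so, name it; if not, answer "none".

Fatima vs Ivan: 63–29 for Fatima.
Fatima vs Jonas: 59–33 for Fatima.
Fatima vs Ingrid: 47–45 for Fatima.
Fatima vs Nadia: 81–11 for Fatima.
Fatima vs Omar: 66–26 for Fatima.
Fatima beats every other option head-to-head.

Fatima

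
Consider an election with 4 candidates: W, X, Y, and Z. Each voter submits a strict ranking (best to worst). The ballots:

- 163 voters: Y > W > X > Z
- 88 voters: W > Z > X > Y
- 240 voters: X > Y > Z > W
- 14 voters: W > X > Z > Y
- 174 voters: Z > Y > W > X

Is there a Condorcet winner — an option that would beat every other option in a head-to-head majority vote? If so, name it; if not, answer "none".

none

Checking pairwise contests:
Y beats W 577–102.
W beats X 439–240.
X beats Y 342–337.
X beats Z 417–262.
Every option loses at least one head-to-head, so there is no Condorcet winner.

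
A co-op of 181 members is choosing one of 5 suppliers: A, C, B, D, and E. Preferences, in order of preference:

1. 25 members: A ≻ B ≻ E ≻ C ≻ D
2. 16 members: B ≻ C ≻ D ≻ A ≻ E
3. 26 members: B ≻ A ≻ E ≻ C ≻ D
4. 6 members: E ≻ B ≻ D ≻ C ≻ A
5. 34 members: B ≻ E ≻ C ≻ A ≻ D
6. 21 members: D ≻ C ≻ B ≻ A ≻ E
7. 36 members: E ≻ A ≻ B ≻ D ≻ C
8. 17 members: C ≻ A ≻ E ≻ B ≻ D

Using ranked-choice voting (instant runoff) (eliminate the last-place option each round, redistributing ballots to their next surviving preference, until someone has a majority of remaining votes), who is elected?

Round 1: A 25, C 17, B 76, D 21, E 42. Eliminate C.
Round 2: A 42, B 76, D 21, E 42. Eliminate D.
Round 3: A 42, B 97, E 42. B has a majority.

B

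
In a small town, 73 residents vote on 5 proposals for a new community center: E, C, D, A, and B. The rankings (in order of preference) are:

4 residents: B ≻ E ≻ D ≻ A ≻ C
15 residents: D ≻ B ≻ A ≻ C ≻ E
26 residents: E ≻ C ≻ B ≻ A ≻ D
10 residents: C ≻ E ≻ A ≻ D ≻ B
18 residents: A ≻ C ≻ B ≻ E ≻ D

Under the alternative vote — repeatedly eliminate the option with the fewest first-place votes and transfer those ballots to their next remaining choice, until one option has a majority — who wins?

E

Round 1: E 26, C 10, D 15, A 18, B 4. Eliminate B.
Round 2: E 30, C 10, D 15, A 18. Eliminate C.
Round 3: E 40, D 15, A 18. E has a majority.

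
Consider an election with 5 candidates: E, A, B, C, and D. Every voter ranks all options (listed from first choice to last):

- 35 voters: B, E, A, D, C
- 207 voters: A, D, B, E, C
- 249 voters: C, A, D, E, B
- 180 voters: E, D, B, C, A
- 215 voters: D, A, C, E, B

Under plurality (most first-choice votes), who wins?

First-place votes: E 180, A 207, B 35, C 249, D 215.
C has the most first-place votes.

C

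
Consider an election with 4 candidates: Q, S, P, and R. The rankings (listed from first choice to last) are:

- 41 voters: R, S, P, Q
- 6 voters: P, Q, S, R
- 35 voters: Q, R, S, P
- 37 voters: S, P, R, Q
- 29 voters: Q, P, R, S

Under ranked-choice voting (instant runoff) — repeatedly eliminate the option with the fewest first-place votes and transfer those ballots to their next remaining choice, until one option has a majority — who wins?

R

Round 1: Q 64, S 37, P 6, R 41. Eliminate P.
Round 2: Q 70, S 37, R 41. Eliminate S.
Round 3: Q 70, R 78. R has a majority.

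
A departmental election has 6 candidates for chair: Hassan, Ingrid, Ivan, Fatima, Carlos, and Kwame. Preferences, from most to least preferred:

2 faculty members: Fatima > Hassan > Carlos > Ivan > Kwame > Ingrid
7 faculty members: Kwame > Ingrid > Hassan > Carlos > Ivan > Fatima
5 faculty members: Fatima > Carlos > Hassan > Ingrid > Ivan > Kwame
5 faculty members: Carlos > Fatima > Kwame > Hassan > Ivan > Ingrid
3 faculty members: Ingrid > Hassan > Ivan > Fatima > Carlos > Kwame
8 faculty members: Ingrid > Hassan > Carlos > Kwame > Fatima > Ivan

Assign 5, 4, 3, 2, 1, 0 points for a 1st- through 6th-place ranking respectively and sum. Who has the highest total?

Hassan

Hassan: 2·4 + 7·3 + 5·3 + 5·2 + 3·4 + 8·4 = 98
Ingrid: 2·0 + 7·4 + 5·2 + 5·0 + 3·5 + 8·5 = 93
Ivan: 2·2 + 7·1 + 5·1 + 5·1 + 3·3 + 8·0 = 30
Fatima: 2·5 + 7·0 + 5·5 + 5·4 + 3·2 + 8·1 = 69
Carlos: 2·3 + 7·2 + 5·4 + 5·5 + 3·1 + 8·3 = 92
Kwame: 2·1 + 7·5 + 5·0 + 5·3 + 3·0 + 8·2 = 68
Hassan has the highest Borda score (98).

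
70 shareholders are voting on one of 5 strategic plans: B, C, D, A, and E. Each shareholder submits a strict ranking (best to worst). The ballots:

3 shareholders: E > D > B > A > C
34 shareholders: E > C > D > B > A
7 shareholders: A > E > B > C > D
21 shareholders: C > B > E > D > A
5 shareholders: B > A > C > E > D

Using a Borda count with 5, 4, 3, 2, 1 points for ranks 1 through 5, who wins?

B: 3·3 + 34·2 + 7·3 + 21·4 + 5·5 = 207
C: 3·1 + 34·4 + 7·2 + 21·5 + 5·3 = 273
D: 3·4 + 34·3 + 7·1 + 21·2 + 5·1 = 168
A: 3·2 + 34·1 + 7·5 + 21·1 + 5·4 = 116
E: 3·5 + 34·5 + 7·4 + 21·3 + 5·2 = 286
E has the highest Borda score (286).

E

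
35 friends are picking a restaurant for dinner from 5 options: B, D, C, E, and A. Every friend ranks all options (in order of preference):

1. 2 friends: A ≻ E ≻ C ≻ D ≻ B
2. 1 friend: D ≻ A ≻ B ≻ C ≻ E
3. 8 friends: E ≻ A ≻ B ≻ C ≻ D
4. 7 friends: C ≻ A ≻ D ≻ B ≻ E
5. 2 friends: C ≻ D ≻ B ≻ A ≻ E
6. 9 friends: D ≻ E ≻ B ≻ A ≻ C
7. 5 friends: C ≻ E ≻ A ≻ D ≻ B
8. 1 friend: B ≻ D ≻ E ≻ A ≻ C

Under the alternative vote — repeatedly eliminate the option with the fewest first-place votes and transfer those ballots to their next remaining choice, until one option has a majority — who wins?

C

Round 1: B 1, D 10, C 14, E 8, A 2. Eliminate B.
Round 2: D 11, C 14, E 8, A 2. Eliminate A.
Round 3: D 11, C 14, E 10. Eliminate E.
Round 4: D 11, C 24. C has a majority.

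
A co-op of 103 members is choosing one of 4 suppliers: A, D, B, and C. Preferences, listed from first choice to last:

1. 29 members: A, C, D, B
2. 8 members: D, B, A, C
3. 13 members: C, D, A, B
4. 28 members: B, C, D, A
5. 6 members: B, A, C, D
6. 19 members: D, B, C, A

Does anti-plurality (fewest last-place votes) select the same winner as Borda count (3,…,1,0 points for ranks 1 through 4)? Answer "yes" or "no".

no

Anti-plurality — last-place votes: A 47, D 6, B 42, C 8. Winner: D.
Borda — scores: A 120, D 164, B 156, C 178. Winner: C.
The two methods disagree.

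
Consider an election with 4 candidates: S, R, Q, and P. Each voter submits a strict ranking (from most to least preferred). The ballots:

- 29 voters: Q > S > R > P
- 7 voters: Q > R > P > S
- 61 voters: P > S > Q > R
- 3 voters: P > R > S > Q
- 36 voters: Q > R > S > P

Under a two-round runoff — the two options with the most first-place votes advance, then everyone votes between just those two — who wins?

Q

Round 1 first-place votes: S 0, R 0, Q 72, P 64.
Q and P advance.
Runoff: Q is preferred to P by 72 voters; P by 64.
Q wins the runoff.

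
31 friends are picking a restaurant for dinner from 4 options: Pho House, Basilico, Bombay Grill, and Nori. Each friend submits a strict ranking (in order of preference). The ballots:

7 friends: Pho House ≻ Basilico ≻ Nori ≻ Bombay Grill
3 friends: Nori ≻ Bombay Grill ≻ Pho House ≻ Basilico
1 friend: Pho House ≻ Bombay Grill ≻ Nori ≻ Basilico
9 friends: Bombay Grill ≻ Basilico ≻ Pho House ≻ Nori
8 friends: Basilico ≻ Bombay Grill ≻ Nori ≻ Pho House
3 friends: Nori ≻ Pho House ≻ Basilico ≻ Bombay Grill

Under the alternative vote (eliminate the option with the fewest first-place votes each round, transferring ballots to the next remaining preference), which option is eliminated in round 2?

Round 1: Pho House 8, Basilico 8, Bombay Grill 9, Nori 6. Eliminate Nori.
Round 2: Pho House 11, Basilico 8, Bombay Grill 12. Eliminate Basilico.

Basilico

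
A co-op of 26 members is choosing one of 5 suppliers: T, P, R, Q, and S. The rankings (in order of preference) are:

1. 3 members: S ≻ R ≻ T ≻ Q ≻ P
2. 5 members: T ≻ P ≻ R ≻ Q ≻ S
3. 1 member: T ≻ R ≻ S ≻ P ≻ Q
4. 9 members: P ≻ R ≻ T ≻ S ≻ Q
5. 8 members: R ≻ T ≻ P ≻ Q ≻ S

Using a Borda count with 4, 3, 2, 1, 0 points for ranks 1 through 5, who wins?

T: 3·2 + 5·4 + 1·4 + 9·2 + 8·3 = 72
P: 3·0 + 5·3 + 1·1 + 9·4 + 8·2 = 68
R: 3·3 + 5·2 + 1·3 + 9·3 + 8·4 = 81
Q: 3·1 + 5·1 + 1·0 + 9·0 + 8·1 = 16
S: 3·4 + 5·0 + 1·2 + 9·1 + 8·0 = 23
R has the highest Borda score (81).

R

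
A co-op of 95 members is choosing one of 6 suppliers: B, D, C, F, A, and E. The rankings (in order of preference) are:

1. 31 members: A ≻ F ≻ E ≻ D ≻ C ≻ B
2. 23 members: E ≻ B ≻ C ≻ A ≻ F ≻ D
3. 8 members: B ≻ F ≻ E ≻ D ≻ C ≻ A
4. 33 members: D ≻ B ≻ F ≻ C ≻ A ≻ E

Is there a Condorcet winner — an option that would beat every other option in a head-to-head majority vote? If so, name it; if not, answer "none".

none

Checking pairwise contests:
D beats B 64–31.
F beats D 62–33.
B beats C 64–31.
B beats F 64–31.
B beats A 64–31.
F beats E 72–23.
Every option loses at least one head-to-head, so there is no Condorcet winner.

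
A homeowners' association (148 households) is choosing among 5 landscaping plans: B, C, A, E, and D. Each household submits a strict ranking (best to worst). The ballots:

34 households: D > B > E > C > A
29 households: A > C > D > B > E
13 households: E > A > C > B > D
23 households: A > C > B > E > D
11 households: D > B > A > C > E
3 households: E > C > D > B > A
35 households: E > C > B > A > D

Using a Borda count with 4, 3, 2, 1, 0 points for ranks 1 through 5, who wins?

C

B: 34·3 + 29·1 + 13·1 + 23·2 + 11·3 + 3·1 + 35·2 = 296
C: 34·1 + 29·3 + 13·2 + 23·3 + 11·1 + 3·3 + 35·3 = 341
A: 34·0 + 29·4 + 13·3 + 23·4 + 11·2 + 3·0 + 35·1 = 304
E: 34·2 + 29·0 + 13·4 + 23·1 + 11·0 + 3·4 + 35·4 = 295
D: 34·4 + 29·2 + 13·0 + 23·0 + 11·4 + 3·2 + 35·0 = 244
C has the highest Borda score (341).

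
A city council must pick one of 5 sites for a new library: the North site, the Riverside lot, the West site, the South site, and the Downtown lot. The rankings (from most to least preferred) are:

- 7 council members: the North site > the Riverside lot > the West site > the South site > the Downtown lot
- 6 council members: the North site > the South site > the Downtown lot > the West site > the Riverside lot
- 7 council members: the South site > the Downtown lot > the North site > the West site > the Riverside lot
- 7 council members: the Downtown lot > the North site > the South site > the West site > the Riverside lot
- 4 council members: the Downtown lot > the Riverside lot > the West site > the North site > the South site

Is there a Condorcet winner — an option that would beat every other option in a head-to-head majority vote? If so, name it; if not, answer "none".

Checking pairwise contests:
the Downtown lot beats the North site 18–13.
the North site beats the Riverside lot 27–4.
the North site beats the West site 27–4.
the North site beats the South site 24–7.
the South site beats the Downtown lot 20–11.
Every option loses at least one head-to-head, so there is no Condorcet winner.

none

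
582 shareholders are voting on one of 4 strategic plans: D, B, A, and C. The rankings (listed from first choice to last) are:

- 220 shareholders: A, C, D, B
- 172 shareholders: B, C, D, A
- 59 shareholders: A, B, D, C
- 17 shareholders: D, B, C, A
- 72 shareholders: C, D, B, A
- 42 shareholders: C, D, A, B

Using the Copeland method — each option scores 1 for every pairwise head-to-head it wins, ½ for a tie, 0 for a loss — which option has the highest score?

C

D: beats B and A; loses to C → score 2.
B: loses to D, A, and C → score 0.
A: beats B; loses to D and C → score 1.
C: beats D, B, and A → score 3.
C has the best pairwise record.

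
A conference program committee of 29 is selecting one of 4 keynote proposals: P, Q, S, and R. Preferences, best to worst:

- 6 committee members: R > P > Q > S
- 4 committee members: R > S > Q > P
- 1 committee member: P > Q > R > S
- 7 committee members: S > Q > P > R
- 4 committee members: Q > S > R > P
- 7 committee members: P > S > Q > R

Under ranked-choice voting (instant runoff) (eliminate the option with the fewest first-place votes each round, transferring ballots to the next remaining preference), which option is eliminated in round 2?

P

Round 1: P 8, Q 4, S 7, R 10. Eliminate Q.
Round 2: P 8, S 11, R 10. Eliminate P.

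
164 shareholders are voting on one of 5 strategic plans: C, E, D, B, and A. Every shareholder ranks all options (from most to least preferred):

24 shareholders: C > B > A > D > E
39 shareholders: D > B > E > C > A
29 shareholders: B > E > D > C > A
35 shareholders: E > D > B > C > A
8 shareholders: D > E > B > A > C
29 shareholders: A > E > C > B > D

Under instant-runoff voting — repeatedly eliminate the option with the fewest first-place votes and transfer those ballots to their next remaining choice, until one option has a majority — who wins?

B

Round 1: C 24, E 35, D 47, B 29, A 29. Eliminate C.
Round 2: E 35, D 47, B 53, A 29. Eliminate A.
Round 3: E 64, D 47, B 53. Eliminate D.
Round 4: E 72, B 92. B has a majority.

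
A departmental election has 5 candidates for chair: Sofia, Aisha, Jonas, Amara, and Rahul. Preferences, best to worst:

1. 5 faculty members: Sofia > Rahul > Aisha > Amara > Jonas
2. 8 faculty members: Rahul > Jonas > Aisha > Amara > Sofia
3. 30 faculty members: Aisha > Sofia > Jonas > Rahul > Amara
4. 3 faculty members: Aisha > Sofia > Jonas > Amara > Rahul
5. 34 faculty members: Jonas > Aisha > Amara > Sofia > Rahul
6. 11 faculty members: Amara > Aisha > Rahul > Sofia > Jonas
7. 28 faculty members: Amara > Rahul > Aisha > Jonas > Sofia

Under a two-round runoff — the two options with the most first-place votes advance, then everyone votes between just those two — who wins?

Jonas

Round 1 first-place votes: Sofia 5, Aisha 33, Jonas 34, Amara 39, Rahul 8.
Amara and Jonas advance.
Runoff: Amara is preferred to Jonas by 44 voters; Jonas by 75.
Jonas wins the runoff.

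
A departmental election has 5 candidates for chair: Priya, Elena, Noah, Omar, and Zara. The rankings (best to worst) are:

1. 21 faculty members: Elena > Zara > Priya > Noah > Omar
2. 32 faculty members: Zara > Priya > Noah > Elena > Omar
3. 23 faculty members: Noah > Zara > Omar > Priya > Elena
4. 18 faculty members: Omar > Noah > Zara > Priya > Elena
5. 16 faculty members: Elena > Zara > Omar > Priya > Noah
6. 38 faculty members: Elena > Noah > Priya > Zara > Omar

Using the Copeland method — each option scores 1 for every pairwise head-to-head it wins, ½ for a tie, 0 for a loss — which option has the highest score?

Elena

Priya: beats Omar; loses to Elena, Noah, and Zara → score 1.
Elena: beats Priya, Noah, Omar, and Zara → score 4.
Noah: beats Priya, Omar, and Zara; loses to Elena → score 3.
Omar: loses to Priya, Elena, Noah, and Zara → score 0.
Zara: beats Priya and Omar; loses to Elena and Noah → score 2.
Elena has the best pairwise record.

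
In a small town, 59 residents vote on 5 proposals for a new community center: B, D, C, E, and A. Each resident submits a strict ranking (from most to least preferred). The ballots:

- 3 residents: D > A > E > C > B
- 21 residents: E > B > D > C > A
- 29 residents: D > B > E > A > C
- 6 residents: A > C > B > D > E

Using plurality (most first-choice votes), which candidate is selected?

First-place votes: B 0, D 32, C 0, E 21, A 6.
D has the most first-place votes.

D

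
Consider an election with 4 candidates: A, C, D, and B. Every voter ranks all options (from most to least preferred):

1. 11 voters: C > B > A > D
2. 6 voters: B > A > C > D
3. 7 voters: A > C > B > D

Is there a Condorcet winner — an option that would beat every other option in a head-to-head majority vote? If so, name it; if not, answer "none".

none

Checking pairwise contests:
B beats A 17–7.
A beats C 13–11.
A beats D 24–0.
C beats B 18–6.
Every option loses at least one head-to-head, so there is no Condorcet winner.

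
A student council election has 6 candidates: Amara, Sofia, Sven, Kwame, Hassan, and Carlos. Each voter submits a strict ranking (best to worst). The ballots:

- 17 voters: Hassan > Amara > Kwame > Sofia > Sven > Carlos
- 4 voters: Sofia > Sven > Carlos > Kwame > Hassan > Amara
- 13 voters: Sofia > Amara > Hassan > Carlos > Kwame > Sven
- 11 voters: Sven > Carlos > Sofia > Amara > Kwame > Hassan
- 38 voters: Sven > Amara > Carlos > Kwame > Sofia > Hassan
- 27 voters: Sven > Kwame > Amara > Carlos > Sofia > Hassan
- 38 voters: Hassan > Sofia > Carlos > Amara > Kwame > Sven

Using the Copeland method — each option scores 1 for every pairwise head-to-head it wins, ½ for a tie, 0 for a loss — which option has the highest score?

Amara: beats Sofia, Kwame, Hassan, and Carlos; loses to Sven → score 4.
Sofia: beats Hassan; loses to Amara, Sven, Kwame, and Carlos → score 1.
Sven: beats Amara, Sofia, Kwame, Hassan, and Carlos → score 5.
Kwame: beats Sofia and Hassan; loses to Amara, Sven, and Carlos → score 2.
Hassan: loses to Amara, Sofia, Sven, Kwame, and Carlos → score 0.
Carlos: beats Sofia, Kwame, and Hassan; loses to Amara and Sven → score 3.
Sven has the best pairwise record.

Sven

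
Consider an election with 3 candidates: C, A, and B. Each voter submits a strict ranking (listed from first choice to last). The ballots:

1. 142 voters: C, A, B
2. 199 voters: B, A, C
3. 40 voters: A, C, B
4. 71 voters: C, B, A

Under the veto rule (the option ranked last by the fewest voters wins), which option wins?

A

Last-place votes: C 199, A 71, B 182.
A is ranked last by the fewest voters, so A wins.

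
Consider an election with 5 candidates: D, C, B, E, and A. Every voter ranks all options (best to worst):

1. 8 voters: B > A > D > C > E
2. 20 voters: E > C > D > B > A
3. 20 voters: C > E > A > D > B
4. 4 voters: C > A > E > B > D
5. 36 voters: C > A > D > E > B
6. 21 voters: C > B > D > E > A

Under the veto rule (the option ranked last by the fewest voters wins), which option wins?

C

Last-place votes: D 4, C 0, B 56, E 8, A 41.
C is ranked last by the fewest voters, so C wins.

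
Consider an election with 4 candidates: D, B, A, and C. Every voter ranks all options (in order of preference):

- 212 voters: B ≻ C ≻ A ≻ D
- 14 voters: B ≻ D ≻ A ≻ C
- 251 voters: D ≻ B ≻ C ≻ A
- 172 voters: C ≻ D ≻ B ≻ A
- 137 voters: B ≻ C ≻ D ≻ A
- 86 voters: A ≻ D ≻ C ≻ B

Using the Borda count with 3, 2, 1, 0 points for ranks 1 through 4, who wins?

B

D: 212·0 + 14·2 + 251·3 + 172·2 + 137·1 + 86·2 = 1434
B: 212·3 + 14·3 + 251·2 + 172·1 + 137·3 + 86·0 = 1763
A: 212·1 + 14·1 + 251·0 + 172·0 + 137·0 + 86·3 = 484
C: 212·2 + 14·0 + 251·1 + 172·3 + 137·2 + 86·1 = 1551
B has the highest Borda score (1763).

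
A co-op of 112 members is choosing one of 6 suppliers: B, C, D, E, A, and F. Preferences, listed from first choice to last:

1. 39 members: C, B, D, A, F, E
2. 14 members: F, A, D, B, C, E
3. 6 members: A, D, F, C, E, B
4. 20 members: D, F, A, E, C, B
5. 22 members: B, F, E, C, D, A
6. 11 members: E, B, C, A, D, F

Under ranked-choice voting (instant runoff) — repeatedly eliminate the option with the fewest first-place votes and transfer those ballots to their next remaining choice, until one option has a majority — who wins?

C

Round 1: B 22, C 39, D 20, E 11, A 6, F 14. Eliminate A.
Round 2: B 22, C 39, D 26, E 11, F 14. Eliminate E.
Round 3: B 33, C 39, D 26, F 14. Eliminate F.
Round 4: B 33, C 39, D 40. Eliminate B.
Round 5: C 72, D 40. C has a majority.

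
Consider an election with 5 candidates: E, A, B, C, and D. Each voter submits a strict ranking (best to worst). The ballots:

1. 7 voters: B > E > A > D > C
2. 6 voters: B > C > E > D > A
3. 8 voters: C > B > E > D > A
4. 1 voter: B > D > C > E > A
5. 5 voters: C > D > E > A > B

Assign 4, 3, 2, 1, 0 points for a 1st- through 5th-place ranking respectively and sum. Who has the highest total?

B

E: 7·3 + 6·2 + 8·2 + 1·1 + 5·2 = 60
A: 7·2 + 6·0 + 8·0 + 1·0 + 5·1 = 19
B: 7·4 + 6·4 + 8·3 + 1·4 + 5·0 = 80
C: 7·0 + 6·3 + 8·4 + 1·2 + 5·4 = 72
D: 7·1 + 6·1 + 8·1 + 1·3 + 5·3 = 39
B has the highest Borda score (80).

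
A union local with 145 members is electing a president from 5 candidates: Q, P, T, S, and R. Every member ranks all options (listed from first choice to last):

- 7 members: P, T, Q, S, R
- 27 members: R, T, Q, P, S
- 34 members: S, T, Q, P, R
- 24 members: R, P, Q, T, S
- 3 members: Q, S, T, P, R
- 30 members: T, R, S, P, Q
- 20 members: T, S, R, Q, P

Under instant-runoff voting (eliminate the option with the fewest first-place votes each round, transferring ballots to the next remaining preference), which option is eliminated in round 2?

Round 1: Q 3, P 7, T 50, S 34, R 51. Eliminate Q.
Round 2: P 7, T 50, S 37, R 51. Eliminate P.

P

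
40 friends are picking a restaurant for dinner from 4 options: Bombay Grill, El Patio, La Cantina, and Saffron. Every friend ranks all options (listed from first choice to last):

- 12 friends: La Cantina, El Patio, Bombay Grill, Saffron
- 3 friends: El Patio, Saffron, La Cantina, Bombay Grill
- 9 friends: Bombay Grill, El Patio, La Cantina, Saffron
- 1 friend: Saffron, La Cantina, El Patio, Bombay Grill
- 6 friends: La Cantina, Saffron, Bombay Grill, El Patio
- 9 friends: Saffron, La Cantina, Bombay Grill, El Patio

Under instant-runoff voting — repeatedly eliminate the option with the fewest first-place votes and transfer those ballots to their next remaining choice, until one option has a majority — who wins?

La Cantina

Round 1: Bombay Grill 9, El Patio 3, La Cantina 18, Saffron 10. Eliminate El Patio.
Round 2: Bombay Grill 9, La Cantina 18, Saffron 13. Eliminate Bombay Grill.
Round 3: La Cantina 27, Saffron 13. La Cantina has a majority.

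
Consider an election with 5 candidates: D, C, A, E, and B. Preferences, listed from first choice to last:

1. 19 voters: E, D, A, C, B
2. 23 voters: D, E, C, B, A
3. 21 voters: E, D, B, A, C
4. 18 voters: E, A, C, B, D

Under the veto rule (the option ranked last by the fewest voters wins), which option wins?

E

Last-place votes: D 18, C 21, A 23, E 0, B 19.
E is ranked last by the fewest voters, so E wins.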